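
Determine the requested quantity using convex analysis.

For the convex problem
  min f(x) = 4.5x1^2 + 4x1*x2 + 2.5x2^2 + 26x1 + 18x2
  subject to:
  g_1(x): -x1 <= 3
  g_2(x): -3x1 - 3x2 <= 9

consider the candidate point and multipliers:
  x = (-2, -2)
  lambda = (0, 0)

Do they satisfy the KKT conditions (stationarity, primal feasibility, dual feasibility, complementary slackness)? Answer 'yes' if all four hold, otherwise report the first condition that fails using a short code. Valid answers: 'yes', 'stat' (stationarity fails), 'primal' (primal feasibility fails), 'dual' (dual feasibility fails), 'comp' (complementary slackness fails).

Gradient of f: grad f(x) = Q x + c = (0, 0)
Constraint values g_i(x) = a_i^T x - b_i:
  g_1((-2, -2)) = -1
  g_2((-2, -2)) = 3
Stationarity residual: grad f(x) + sum_i lambda_i a_i = (0, 0)
  -> stationarity OK
Primal feasibility (all g_i <= 0): FAILS
Dual feasibility (all lambda_i >= 0): OK
Complementary slackness (lambda_i * g_i(x) = 0 for all i): OK

Verdict: the first failing condition is primal_feasibility -> primal.

primal


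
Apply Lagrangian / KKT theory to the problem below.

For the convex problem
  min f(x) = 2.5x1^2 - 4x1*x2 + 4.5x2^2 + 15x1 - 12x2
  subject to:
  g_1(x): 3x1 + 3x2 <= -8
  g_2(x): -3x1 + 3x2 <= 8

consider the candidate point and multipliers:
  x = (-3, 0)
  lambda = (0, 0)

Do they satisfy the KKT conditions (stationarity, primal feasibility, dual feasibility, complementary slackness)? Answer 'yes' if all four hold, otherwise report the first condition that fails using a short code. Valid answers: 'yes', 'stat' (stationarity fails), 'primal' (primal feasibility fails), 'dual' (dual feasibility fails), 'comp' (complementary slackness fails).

Gradient of f: grad f(x) = Q x + c = (0, 0)
Constraint values g_i(x) = a_i^T x - b_i:
  g_1((-3, 0)) = -1
  g_2((-3, 0)) = 1
Stationarity residual: grad f(x) + sum_i lambda_i a_i = (0, 0)
  -> stationarity OK
Primal feasibility (all g_i <= 0): FAILS
Dual feasibility (all lambda_i >= 0): OK
Complementary slackness (lambda_i * g_i(x) = 0 for all i): OK

Verdict: the first failing condition is primal_feasibility -> primal.

primal


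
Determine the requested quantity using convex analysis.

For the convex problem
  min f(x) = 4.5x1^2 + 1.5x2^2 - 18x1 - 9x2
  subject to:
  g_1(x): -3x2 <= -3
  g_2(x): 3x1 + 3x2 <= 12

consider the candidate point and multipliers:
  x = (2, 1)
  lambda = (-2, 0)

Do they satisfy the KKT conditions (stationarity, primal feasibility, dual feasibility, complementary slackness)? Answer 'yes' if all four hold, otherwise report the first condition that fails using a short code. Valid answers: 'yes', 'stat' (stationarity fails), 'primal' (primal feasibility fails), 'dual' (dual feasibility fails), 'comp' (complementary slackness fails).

Gradient of f: grad f(x) = Q x + c = (0, -6)
Constraint values g_i(x) = a_i^T x - b_i:
  g_1((2, 1)) = 0
  g_2((2, 1)) = -3
Stationarity residual: grad f(x) + sum_i lambda_i a_i = (0, 0)
  -> stationarity OK
Primal feasibility (all g_i <= 0): OK
Dual feasibility (all lambda_i >= 0): FAILS
Complementary slackness (lambda_i * g_i(x) = 0 for all i): OK

Verdict: the first failing condition is dual_feasibility -> dual.

dual


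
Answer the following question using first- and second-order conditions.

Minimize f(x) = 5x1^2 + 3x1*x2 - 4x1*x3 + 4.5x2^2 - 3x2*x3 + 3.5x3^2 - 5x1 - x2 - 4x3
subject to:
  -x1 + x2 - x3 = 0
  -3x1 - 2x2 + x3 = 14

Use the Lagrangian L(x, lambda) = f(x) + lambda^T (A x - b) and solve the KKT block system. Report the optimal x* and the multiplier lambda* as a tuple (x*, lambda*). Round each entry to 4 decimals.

Form the Lagrangian:
  L(x, lambda) = (1/2) x^T Q x + c^T x + lambda^T (A x - b)
Stationarity (grad_x L = 0): Q x + c + A^T lambda = 0.
Primal feasibility: A x = b.

This gives the KKT block system:
  [ Q   A^T ] [ x     ]   [-c ]
  [ A    0  ] [ lambda ] = [ b ]

Solving the linear system:
  x*      = (-2.8844, -2.4622, 0.4222)
  lambda* = (2.68, -15.2)
  f(x*)   = 113.9978

x* = (-2.8844, -2.4622, 0.4222), lambda* = (2.68, -15.2)


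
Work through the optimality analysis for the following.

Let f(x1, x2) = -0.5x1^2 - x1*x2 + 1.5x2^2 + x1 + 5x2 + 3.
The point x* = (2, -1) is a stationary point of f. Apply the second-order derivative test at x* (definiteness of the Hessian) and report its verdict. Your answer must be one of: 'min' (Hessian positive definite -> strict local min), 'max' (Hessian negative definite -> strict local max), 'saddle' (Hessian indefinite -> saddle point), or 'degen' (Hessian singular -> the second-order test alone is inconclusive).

Compute the Hessian H = grad^2 f:
  H = [[-1, -1], [-1, 3]]
Verify stationarity: grad f(x*) = H x* + g = (0, 0).
Eigenvalues of H: -1.2361, 3.2361.
Eigenvalues have mixed signs, so H is indefinite -> x* is a saddle point.

saddle


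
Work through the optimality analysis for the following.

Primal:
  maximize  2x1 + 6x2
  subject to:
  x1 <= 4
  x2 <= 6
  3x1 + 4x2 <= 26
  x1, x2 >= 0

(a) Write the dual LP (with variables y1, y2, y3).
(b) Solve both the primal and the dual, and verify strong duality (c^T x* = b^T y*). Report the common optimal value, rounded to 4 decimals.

The standard primal-dual pair for 'max c^T x s.t. A x <= b, x >= 0' is:
  Dual:  min b^T y  s.t.  A^T y >= c,  y >= 0.

So the dual LP is:
  minimize  4y1 + 6y2 + 26y3
  subject to:
    y1 + 3y3 >= 2
    y2 + 4y3 >= 6
    y1, y2, y3 >= 0

Solving the primal: x* = (0.6667, 6).
  primal value c^T x* = 37.3333.
Solving the dual: y* = (0, 3.3333, 0.6667).
  dual value b^T y* = 37.3333.
Strong duality: c^T x* = b^T y*. Confirmed.

37.3333


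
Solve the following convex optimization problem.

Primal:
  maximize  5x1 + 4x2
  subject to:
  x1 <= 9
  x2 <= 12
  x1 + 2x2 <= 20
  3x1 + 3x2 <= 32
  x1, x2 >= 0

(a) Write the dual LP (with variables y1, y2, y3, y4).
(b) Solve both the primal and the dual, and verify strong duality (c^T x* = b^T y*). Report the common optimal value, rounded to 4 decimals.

The standard primal-dual pair for 'max c^T x s.t. A x <= b, x >= 0' is:
  Dual:  min b^T y  s.t.  A^T y >= c,  y >= 0.

So the dual LP is:
  minimize  9y1 + 12y2 + 20y3 + 32y4
  subject to:
    y1 + y3 + 3y4 >= 5
    y2 + 2y3 + 3y4 >= 4
    y1, y2, y3, y4 >= 0

Solving the primal: x* = (9, 1.6667).
  primal value c^T x* = 51.6667.
Solving the dual: y* = (1, 0, 0, 1.3333).
  dual value b^T y* = 51.6667.
Strong duality: c^T x* = b^T y*. Confirmed.

51.6667


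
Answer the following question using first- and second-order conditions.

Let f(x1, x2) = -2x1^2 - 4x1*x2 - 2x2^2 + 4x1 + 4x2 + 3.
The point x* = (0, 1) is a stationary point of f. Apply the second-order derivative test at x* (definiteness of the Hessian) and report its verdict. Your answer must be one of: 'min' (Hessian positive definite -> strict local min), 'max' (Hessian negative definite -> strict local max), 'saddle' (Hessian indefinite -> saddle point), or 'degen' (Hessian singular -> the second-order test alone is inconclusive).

Compute the Hessian H = grad^2 f:
  H = [[-4, -4], [-4, -4]]
Verify stationarity: grad f(x*) = H x* + g = (0, 0).
Eigenvalues of H: -8, 0.
H has a zero eigenvalue (singular; negative semidefinite but not definite), so H is neither positive definite, negative definite, nor indefinite. The second-order test alone is inconclusive -> degen.
(Indeed, f is constant along the null direction of H through x*, so x* is not a strict local extremum.)

degen


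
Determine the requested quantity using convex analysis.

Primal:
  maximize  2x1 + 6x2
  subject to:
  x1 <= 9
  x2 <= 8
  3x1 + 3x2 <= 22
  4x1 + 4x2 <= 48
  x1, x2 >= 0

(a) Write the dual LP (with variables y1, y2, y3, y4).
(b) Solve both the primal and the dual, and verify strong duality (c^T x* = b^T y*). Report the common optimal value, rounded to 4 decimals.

The standard primal-dual pair for 'max c^T x s.t. A x <= b, x >= 0' is:
  Dual:  min b^T y  s.t.  A^T y >= c,  y >= 0.

So the dual LP is:
  minimize  9y1 + 8y2 + 22y3 + 48y4
  subject to:
    y1 + 3y3 + 4y4 >= 2
    y2 + 3y3 + 4y4 >= 6
    y1, y2, y3, y4 >= 0

Solving the primal: x* = (0, 7.3333).
  primal value c^T x* = 44.
Solving the dual: y* = (0, 0, 2, 0).
  dual value b^T y* = 44.
Strong duality: c^T x* = b^T y*. Confirmed.

44


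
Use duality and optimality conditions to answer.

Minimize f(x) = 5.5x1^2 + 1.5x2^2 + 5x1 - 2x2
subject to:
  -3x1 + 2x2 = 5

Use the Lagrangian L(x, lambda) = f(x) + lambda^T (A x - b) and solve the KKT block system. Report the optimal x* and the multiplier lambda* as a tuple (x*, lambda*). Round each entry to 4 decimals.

Form the Lagrangian:
  L(x, lambda) = (1/2) x^T Q x + c^T x + lambda^T (A x - b)
Stationarity (grad_x L = 0): Q x + c + A^T lambda = 0.
Primal feasibility: A x = b.

This gives the KKT block system:
  [ Q   A^T ] [ x     ]   [-c ]
  [ A    0  ] [ lambda ] = [ b ]

Solving the linear system:
  x*      = (-0.7465, 1.3803)
  lambda* = (-1.0704)
  f(x*)   = -0.5704

x* = (-0.7465, 1.3803), lambda* = (-1.0704)


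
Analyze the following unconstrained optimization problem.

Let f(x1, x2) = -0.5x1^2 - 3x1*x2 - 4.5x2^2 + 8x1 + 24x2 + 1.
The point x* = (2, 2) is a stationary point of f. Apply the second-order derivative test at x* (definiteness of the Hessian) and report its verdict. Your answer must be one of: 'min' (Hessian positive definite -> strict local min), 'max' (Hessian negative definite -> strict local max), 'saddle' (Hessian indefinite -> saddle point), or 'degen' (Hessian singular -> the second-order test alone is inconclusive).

Compute the Hessian H = grad^2 f:
  H = [[-1, -3], [-3, -9]]
Verify stationarity: grad f(x*) = H x* + g = (0, 0).
Eigenvalues of H: -10, 0.
H has a zero eigenvalue (singular; negative semidefinite but not definite), so H is neither positive definite, negative definite, nor indefinite. The second-order test alone is inconclusive -> degen.
(Indeed, f is constant along the null direction of H through x*, so x* is not a strict local extremum.)

degen


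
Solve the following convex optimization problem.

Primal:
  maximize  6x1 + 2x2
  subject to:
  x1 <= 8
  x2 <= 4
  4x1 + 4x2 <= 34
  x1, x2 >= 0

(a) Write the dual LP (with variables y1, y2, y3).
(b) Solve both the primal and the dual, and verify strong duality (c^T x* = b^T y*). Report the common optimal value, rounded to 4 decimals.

The standard primal-dual pair for 'max c^T x s.t. A x <= b, x >= 0' is:
  Dual:  min b^T y  s.t.  A^T y >= c,  y >= 0.

So the dual LP is:
  minimize  8y1 + 4y2 + 34y3
  subject to:
    y1 + 4y3 >= 6
    y2 + 4y3 >= 2
    y1, y2, y3 >= 0

Solving the primal: x* = (8, 0.5).
  primal value c^T x* = 49.
Solving the dual: y* = (4, 0, 0.5).
  dual value b^T y* = 49.
Strong duality: c^T x* = b^T y*. Confirmed.

49


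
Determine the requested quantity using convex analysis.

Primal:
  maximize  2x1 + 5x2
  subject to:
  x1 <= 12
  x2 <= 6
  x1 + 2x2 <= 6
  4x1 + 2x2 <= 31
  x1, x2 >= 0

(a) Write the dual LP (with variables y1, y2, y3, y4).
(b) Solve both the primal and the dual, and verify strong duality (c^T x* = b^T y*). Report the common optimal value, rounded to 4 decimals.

The standard primal-dual pair for 'max c^T x s.t. A x <= b, x >= 0' is:
  Dual:  min b^T y  s.t.  A^T y >= c,  y >= 0.

So the dual LP is:
  minimize  12y1 + 6y2 + 6y3 + 31y4
  subject to:
    y1 + y3 + 4y4 >= 2
    y2 + 2y3 + 2y4 >= 5
    y1, y2, y3, y4 >= 0

Solving the primal: x* = (0, 3).
  primal value c^T x* = 15.
Solving the dual: y* = (0, 0, 2.5, 0).
  dual value b^T y* = 15.
Strong duality: c^T x* = b^T y*. Confirmed.

15


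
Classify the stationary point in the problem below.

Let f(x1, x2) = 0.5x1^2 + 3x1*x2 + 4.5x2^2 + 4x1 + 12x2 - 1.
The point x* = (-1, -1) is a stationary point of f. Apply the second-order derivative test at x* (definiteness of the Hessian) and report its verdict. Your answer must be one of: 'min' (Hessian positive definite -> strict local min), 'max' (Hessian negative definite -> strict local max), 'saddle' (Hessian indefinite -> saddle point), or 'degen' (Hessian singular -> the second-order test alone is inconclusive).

Compute the Hessian H = grad^2 f:
  H = [[1, 3], [3, 9]]
Verify stationarity: grad f(x*) = H x* + g = (0, 0).
Eigenvalues of H: 0, 10.
H has a zero eigenvalue (singular; positive semidefinite but not definite), so H is neither positive definite, negative definite, nor indefinite. The second-order test alone is inconclusive -> degen.
(Indeed, f is constant along the null direction of H through x*, so x* is not a strict local extremum.)

degen


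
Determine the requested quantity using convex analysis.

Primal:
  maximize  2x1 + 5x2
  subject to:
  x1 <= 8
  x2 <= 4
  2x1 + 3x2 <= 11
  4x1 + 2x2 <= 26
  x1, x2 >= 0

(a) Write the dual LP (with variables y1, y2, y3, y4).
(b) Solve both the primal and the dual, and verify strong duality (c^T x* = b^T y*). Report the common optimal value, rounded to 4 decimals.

The standard primal-dual pair for 'max c^T x s.t. A x <= b, x >= 0' is:
  Dual:  min b^T y  s.t.  A^T y >= c,  y >= 0.

So the dual LP is:
  minimize  8y1 + 4y2 + 11y3 + 26y4
  subject to:
    y1 + 2y3 + 4y4 >= 2
    y2 + 3y3 + 2y4 >= 5
    y1, y2, y3, y4 >= 0

Solving the primal: x* = (0, 3.6667).
  primal value c^T x* = 18.3333.
Solving the dual: y* = (0, 0, 1.6667, 0).
  dual value b^T y* = 18.3333.
Strong duality: c^T x* = b^T y*. Confirmed.

18.3333


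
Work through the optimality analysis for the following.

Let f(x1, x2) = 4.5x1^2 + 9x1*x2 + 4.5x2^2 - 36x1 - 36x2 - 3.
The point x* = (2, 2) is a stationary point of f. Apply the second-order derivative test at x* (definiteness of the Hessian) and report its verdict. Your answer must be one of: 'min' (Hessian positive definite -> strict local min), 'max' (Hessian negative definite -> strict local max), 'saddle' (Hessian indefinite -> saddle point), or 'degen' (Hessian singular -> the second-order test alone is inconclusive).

Compute the Hessian H = grad^2 f:
  H = [[9, 9], [9, 9]]
Verify stationarity: grad f(x*) = H x* + g = (0, 0).
Eigenvalues of H: 0, 18.
H has a zero eigenvalue (singular; positive semidefinite but not definite), so H is neither positive definite, negative definite, nor indefinite. The second-order test alone is inconclusive -> degen.
(Indeed, f is constant along the null direction of H through x*, so x* is not a strict local extremum.)

degen


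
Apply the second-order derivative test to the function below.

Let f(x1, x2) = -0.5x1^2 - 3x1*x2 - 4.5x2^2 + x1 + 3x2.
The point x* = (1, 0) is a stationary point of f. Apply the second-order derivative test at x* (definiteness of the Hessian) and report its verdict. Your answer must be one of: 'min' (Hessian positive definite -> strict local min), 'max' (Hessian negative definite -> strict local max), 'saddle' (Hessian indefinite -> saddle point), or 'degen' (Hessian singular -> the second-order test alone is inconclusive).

Compute the Hessian H = grad^2 f:
  H = [[-1, -3], [-3, -9]]
Verify stationarity: grad f(x*) = H x* + g = (0, 0).
Eigenvalues of H: -10, 0.
H has a zero eigenvalue (singular; negative semidefinite but not definite), so H is neither positive definite, negative definite, nor indefinite. The second-order test alone is inconclusive -> degen.
(Indeed, f is constant along the null direction of H through x*, so x* is not a strict local extremum.)

degen


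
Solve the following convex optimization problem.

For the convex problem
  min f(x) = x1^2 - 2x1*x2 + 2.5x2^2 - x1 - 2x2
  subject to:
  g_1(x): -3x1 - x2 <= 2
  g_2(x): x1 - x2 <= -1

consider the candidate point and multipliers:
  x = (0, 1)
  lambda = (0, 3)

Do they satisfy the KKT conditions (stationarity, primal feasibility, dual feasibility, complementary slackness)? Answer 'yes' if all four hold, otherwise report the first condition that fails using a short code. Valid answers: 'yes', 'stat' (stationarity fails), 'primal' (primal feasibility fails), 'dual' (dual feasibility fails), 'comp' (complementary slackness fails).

Gradient of f: grad f(x) = Q x + c = (-3, 3)
Constraint values g_i(x) = a_i^T x - b_i:
  g_1((0, 1)) = -3
  g_2((0, 1)) = 0
Stationarity residual: grad f(x) + sum_i lambda_i a_i = (0, 0)
  -> stationarity OK
Primal feasibility (all g_i <= 0): OK
Dual feasibility (all lambda_i >= 0): OK
Complementary slackness (lambda_i * g_i(x) = 0 for all i): OK

Verdict: yes, KKT holds.

yes


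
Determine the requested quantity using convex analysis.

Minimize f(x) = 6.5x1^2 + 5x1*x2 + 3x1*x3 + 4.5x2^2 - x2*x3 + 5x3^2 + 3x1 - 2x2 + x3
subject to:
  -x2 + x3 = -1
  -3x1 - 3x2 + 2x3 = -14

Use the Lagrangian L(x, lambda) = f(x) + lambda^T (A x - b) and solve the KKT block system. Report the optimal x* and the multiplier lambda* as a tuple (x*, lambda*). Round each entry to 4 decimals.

Form the Lagrangian:
  L(x, lambda) = (1/2) x^T Q x + c^T x + lambda^T (A x - b)
Stationarity (grad_x L = 0): Q x + c + A^T lambda = 0.
Primal feasibility: A x = b.

This gives the KKT block system:
  [ Q   A^T ] [ x     ]   [-c ]
  [ A    0  ] [ lambda ] = [ b ]

Solving the linear system:
  x*      = (4.1186, -0.3559, -1.3559)
  lambda* = (-33.9492, 16.8983)
  f(x*)   = 107.1695

x* = (4.1186, -0.3559, -1.3559), lambda* = (-33.9492, 16.8983)


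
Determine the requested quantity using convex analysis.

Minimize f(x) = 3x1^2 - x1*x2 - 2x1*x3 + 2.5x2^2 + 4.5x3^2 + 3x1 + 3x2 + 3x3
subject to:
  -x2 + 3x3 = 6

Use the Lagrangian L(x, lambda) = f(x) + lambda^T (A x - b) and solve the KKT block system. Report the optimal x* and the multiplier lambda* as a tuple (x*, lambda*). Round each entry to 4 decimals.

Form the Lagrangian:
  L(x, lambda) = (1/2) x^T Q x + c^T x + lambda^T (A x - b)
Stationarity (grad_x L = 0): Q x + c + A^T lambda = 0.
Primal feasibility: A x = b.

This gives the KKT block system:
  [ Q   A^T ] [ x     ]   [-c ]
  [ A    0  ] [ lambda ] = [ b ]

Solving the linear system:
  x*      = (-0.3211, -1.7559, 1.4147)
  lambda* = (-5.4582)
  f(x*)   = 15.3813

x* = (-0.3211, -1.7559, 1.4147), lambda* = (-5.4582)


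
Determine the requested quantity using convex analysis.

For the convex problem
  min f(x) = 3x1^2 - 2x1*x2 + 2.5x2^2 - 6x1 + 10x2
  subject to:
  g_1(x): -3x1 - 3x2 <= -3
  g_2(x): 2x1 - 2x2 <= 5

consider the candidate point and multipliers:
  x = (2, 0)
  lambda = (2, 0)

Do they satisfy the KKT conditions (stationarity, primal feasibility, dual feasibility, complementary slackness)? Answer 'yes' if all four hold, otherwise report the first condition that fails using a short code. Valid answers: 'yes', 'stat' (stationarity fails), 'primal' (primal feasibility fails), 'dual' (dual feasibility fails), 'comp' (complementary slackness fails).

Gradient of f: grad f(x) = Q x + c = (6, 6)
Constraint values g_i(x) = a_i^T x - b_i:
  g_1((2, 0)) = -3
  g_2((2, 0)) = -1
Stationarity residual: grad f(x) + sum_i lambda_i a_i = (0, 0)
  -> stationarity OK
Primal feasibility (all g_i <= 0): OK
Dual feasibility (all lambda_i >= 0): OK
Complementary slackness (lambda_i * g_i(x) = 0 for all i): FAILS

Verdict: the first failing condition is complementary_slackness -> comp.

comp


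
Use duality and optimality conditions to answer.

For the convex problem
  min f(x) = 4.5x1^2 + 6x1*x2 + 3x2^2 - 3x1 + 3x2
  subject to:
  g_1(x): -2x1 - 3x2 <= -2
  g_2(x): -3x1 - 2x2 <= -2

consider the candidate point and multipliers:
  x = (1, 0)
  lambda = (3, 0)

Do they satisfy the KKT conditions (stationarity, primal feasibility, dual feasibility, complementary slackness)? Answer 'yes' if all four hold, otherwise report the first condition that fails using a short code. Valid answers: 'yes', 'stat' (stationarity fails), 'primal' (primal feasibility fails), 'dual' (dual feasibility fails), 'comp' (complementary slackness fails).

Gradient of f: grad f(x) = Q x + c = (6, 9)
Constraint values g_i(x) = a_i^T x - b_i:
  g_1((1, 0)) = 0
  g_2((1, 0)) = -1
Stationarity residual: grad f(x) + sum_i lambda_i a_i = (0, 0)
  -> stationarity OK
Primal feasibility (all g_i <= 0): OK
Dual feasibility (all lambda_i >= 0): OK
Complementary slackness (lambda_i * g_i(x) = 0 for all i): OK

Verdict: yes, KKT holds.

yes


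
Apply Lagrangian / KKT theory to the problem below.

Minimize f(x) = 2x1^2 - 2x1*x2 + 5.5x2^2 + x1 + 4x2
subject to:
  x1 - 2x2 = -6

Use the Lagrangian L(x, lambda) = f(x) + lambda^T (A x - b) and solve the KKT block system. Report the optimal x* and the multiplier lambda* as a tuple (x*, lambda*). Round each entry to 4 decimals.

Form the Lagrangian:
  L(x, lambda) = (1/2) x^T Q x + c^T x + lambda^T (A x - b)
Stationarity (grad_x L = 0): Q x + c + A^T lambda = 0.
Primal feasibility: A x = b.

This gives the KKT block system:
  [ Q   A^T ] [ x     ]   [-c ]
  [ A    0  ] [ lambda ] = [ b ]

Solving the linear system:
  x*      = (-2.8421, 1.5789)
  lambda* = (13.5263)
  f(x*)   = 42.3158

x* = (-2.8421, 1.5789), lambda* = (13.5263)


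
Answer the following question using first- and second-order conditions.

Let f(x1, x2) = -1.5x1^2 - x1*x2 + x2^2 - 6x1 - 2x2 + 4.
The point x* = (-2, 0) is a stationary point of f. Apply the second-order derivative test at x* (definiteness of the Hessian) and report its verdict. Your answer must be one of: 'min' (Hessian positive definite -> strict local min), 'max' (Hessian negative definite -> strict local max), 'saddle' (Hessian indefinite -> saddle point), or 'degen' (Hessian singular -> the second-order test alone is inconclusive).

Compute the Hessian H = grad^2 f:
  H = [[-3, -1], [-1, 2]]
Verify stationarity: grad f(x*) = H x* + g = (0, 0).
Eigenvalues of H: -3.1926, 2.1926.
Eigenvalues have mixed signs, so H is indefinite -> x* is a saddle point.

saddle


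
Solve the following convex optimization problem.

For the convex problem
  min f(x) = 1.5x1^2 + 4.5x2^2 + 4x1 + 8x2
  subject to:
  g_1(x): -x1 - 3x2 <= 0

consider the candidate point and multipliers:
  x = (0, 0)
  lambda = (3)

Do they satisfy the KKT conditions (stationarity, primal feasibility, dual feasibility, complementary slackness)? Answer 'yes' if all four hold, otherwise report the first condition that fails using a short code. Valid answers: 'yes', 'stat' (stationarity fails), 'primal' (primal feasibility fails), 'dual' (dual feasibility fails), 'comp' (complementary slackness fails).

Gradient of f: grad f(x) = Q x + c = (4, 8)
Constraint values g_i(x) = a_i^T x - b_i:
  g_1((0, 0)) = 0
Stationarity residual: grad f(x) + sum_i lambda_i a_i = (1, -1)
  -> stationarity FAILS
Primal feasibility (all g_i <= 0): OK
Dual feasibility (all lambda_i >= 0): OK
Complementary slackness (lambda_i * g_i(x) = 0 for all i): OK

Verdict: the first failing condition is stationarity -> stat.

stat


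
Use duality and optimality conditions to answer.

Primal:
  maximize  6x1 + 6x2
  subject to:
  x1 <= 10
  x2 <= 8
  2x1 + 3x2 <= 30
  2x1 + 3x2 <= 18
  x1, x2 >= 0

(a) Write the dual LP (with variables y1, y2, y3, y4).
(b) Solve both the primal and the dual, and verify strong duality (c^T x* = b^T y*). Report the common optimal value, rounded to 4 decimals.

The standard primal-dual pair for 'max c^T x s.t. A x <= b, x >= 0' is:
  Dual:  min b^T y  s.t.  A^T y >= c,  y >= 0.

So the dual LP is:
  minimize  10y1 + 8y2 + 30y3 + 18y4
  subject to:
    y1 + 2y3 + 2y4 >= 6
    y2 + 3y3 + 3y4 >= 6
    y1, y2, y3, y4 >= 0

Solving the primal: x* = (9, 0).
  primal value c^T x* = 54.
Solving the dual: y* = (0, 0, 0, 3).
  dual value b^T y* = 54.
Strong duality: c^T x* = b^T y*. Confirmed.

54


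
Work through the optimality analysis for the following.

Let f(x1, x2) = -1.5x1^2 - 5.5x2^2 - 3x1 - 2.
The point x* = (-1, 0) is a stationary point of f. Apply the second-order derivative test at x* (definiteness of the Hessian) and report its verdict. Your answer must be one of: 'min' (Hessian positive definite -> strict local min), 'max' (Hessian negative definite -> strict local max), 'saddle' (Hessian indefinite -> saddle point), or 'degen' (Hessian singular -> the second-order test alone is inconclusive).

Compute the Hessian H = grad^2 f:
  H = [[-3, 0], [0, -11]]
Verify stationarity: grad f(x*) = H x* + g = (0, 0).
Eigenvalues of H: -11, -3.
Both eigenvalues < 0, so H is negative definite -> x* is a strict local max.

max


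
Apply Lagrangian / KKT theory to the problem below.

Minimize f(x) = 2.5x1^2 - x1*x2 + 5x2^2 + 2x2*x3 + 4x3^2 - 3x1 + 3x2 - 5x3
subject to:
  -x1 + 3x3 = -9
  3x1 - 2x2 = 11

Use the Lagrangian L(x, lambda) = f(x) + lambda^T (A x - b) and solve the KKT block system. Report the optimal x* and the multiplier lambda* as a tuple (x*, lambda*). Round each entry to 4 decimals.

Form the Lagrangian:
  L(x, lambda) = (1/2) x^T Q x + c^T x + lambda^T (A x - b)
Stationarity (grad_x L = 0): Q x + c + A^T lambda = 0.
Primal feasibility: A x = b.

This gives the KKT block system:
  [ Q   A^T ] [ x     ]   [-c ]
  [ A    0  ] [ lambda ] = [ b ]

Solving the linear system:
  x*      = (3.572, -0.142, -1.8093)
  lambda* = (6.5862, -2.8053)
  f(x*)   = 44.0193

x* = (3.572, -0.142, -1.8093), lambda* = (6.5862, -2.8053)


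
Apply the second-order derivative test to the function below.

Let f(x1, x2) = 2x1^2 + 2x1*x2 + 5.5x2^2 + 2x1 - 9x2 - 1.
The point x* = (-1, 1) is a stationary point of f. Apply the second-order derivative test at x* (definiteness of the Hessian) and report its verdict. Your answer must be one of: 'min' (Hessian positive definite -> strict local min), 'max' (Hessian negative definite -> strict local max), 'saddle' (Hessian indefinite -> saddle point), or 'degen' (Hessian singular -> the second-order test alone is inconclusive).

Compute the Hessian H = grad^2 f:
  H = [[4, 2], [2, 11]]
Verify stationarity: grad f(x*) = H x* + g = (0, 0).
Eigenvalues of H: 3.4689, 11.5311.
Both eigenvalues > 0, so H is positive definite -> x* is a strict local min.

min


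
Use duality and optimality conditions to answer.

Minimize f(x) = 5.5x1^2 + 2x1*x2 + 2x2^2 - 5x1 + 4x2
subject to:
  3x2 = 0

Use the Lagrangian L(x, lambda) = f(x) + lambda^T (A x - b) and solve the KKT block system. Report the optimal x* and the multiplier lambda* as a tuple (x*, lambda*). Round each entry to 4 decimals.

Form the Lagrangian:
  L(x, lambda) = (1/2) x^T Q x + c^T x + lambda^T (A x - b)
Stationarity (grad_x L = 0): Q x + c + A^T lambda = 0.
Primal feasibility: A x = b.

This gives the KKT block system:
  [ Q   A^T ] [ x     ]   [-c ]
  [ A    0  ] [ lambda ] = [ b ]

Solving the linear system:
  x*      = (0.4545, 0)
  lambda* = (-1.6364)
  f(x*)   = -1.1364

x* = (0.4545, 0), lambda* = (-1.6364)


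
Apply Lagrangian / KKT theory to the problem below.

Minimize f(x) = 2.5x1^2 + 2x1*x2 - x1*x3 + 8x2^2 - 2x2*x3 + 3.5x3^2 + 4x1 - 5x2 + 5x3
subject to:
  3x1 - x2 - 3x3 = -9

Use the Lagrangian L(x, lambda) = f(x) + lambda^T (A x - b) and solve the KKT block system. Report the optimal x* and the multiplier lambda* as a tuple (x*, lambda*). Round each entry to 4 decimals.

Form the Lagrangian:
  L(x, lambda) = (1/2) x^T Q x + c^T x + lambda^T (A x - b)
Stationarity (grad_x L = 0): Q x + c + A^T lambda = 0.
Primal feasibility: A x = b.

This gives the KKT block system:
  [ Q   A^T ] [ x     ]   [-c ]
  [ A    0  ] [ lambda ] = [ b ]

Solving the linear system:
  x*      = (-2.5389, 0.8055, 0.1926)
  lambda* = (2.4253)
  f(x*)   = 4.304

x* = (-2.5389, 0.8055, 0.1926), lambda* = (2.4253)


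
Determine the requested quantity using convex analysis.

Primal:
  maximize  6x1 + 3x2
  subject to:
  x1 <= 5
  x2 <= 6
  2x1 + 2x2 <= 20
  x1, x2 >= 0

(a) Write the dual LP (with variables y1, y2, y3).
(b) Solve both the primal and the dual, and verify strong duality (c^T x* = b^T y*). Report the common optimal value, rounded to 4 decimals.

The standard primal-dual pair for 'max c^T x s.t. A x <= b, x >= 0' is:
  Dual:  min b^T y  s.t.  A^T y >= c,  y >= 0.

So the dual LP is:
  minimize  5y1 + 6y2 + 20y3
  subject to:
    y1 + 2y3 >= 6
    y2 + 2y3 >= 3
    y1, y2, y3 >= 0

Solving the primal: x* = (5, 5).
  primal value c^T x* = 45.
Solving the dual: y* = (3, 0, 1.5).
  dual value b^T y* = 45.
Strong duality: c^T x* = b^T y*. Confirmed.

45


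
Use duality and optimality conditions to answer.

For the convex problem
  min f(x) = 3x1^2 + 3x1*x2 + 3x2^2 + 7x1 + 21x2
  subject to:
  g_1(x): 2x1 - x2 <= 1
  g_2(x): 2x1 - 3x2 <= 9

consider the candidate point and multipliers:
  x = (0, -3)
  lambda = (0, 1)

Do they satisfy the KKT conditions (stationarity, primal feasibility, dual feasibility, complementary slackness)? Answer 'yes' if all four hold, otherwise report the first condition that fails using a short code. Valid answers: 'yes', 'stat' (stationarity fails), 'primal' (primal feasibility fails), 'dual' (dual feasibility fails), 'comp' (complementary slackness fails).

Gradient of f: grad f(x) = Q x + c = (-2, 3)
Constraint values g_i(x) = a_i^T x - b_i:
  g_1((0, -3)) = 2
  g_2((0, -3)) = 0
Stationarity residual: grad f(x) + sum_i lambda_i a_i = (0, 0)
  -> stationarity OK
Primal feasibility (all g_i <= 0): FAILS
Dual feasibility (all lambda_i >= 0): OK
Complementary slackness (lambda_i * g_i(x) = 0 for all i): OK

Verdict: the first failing condition is primal_feasibility -> primal.

primal


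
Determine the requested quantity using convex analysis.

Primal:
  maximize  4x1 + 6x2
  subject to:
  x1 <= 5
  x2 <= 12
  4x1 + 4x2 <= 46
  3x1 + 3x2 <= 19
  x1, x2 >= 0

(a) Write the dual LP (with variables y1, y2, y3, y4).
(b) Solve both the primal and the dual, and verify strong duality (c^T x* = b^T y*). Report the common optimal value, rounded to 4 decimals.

The standard primal-dual pair for 'max c^T x s.t. A x <= b, x >= 0' is:
  Dual:  min b^T y  s.t.  A^T y >= c,  y >= 0.

So the dual LP is:
  minimize  5y1 + 12y2 + 46y3 + 19y4
  subject to:
    y1 + 4y3 + 3y4 >= 4
    y2 + 4y3 + 3y4 >= 6
    y1, y2, y3, y4 >= 0

Solving the primal: x* = (0, 6.3333).
  primal value c^T x* = 38.
Solving the dual: y* = (0, 0, 0, 2).
  dual value b^T y* = 38.
Strong duality: c^T x* = b^T y*. Confirmed.

38


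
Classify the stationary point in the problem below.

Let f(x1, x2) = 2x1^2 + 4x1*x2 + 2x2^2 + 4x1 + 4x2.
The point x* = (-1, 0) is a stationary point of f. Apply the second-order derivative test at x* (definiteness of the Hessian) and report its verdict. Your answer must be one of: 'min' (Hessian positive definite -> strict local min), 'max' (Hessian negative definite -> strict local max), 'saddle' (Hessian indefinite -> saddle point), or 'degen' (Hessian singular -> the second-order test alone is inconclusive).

Compute the Hessian H = grad^2 f:
  H = [[4, 4], [4, 4]]
Verify stationarity: grad f(x*) = H x* + g = (0, 0).
Eigenvalues of H: 0, 8.
H has a zero eigenvalue (singular; positive semidefinite but not definite), so H is neither positive definite, negative definite, nor indefinite. The second-order test alone is inconclusive -> degen.
(Indeed, f is constant along the null direction of H through x*, so x* is not a strict local extremum.)

degen


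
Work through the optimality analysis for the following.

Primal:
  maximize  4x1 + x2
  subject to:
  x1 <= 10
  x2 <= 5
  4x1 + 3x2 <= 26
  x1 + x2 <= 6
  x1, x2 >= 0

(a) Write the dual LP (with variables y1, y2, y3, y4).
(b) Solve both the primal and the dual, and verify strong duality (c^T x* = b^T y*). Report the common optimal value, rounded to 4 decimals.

The standard primal-dual pair for 'max c^T x s.t. A x <= b, x >= 0' is:
  Dual:  min b^T y  s.t.  A^T y >= c,  y >= 0.

So the dual LP is:
  minimize  10y1 + 5y2 + 26y3 + 6y4
  subject to:
    y1 + 4y3 + y4 >= 4
    y2 + 3y3 + y4 >= 1
    y1, y2, y3, y4 >= 0

Solving the primal: x* = (6, 0).
  primal value c^T x* = 24.
Solving the dual: y* = (0, 0, 0, 4).
  dual value b^T y* = 24.
Strong duality: c^T x* = b^T y*. Confirmed.

24


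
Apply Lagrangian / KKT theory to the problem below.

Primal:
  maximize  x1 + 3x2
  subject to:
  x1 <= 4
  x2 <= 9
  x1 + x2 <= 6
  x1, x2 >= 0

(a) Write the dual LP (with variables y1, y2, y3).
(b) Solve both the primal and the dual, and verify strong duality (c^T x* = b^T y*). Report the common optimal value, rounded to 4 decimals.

The standard primal-dual pair for 'max c^T x s.t. A x <= b, x >= 0' is:
  Dual:  min b^T y  s.t.  A^T y >= c,  y >= 0.

So the dual LP is:
  minimize  4y1 + 9y2 + 6y3
  subject to:
    y1 + y3 >= 1
    y2 + y3 >= 3
    y1, y2, y3 >= 0

Solving the primal: x* = (0, 6).
  primal value c^T x* = 18.
Solving the dual: y* = (0, 0, 3).
  dual value b^T y* = 18.
Strong duality: c^T x* = b^T y*. Confirmed.

18


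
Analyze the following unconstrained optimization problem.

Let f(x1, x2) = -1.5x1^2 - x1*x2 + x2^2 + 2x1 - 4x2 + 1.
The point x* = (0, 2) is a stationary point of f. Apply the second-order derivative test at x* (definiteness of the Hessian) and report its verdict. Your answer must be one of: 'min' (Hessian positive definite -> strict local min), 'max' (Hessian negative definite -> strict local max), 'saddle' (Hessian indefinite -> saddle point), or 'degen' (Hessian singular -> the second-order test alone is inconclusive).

Compute the Hessian H = grad^2 f:
  H = [[-3, -1], [-1, 2]]
Verify stationarity: grad f(x*) = H x* + g = (0, 0).
Eigenvalues of H: -3.1926, 2.1926.
Eigenvalues have mixed signs, so H is indefinite -> x* is a saddle point.

saddle


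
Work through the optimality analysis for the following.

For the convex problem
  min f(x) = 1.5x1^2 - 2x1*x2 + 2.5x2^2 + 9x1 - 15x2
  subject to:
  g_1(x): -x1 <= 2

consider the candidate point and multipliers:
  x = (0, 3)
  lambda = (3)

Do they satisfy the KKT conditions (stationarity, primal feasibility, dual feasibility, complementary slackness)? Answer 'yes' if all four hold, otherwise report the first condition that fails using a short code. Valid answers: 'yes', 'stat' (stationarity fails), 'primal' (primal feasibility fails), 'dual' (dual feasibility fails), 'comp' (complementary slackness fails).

Gradient of f: grad f(x) = Q x + c = (3, 0)
Constraint values g_i(x) = a_i^T x - b_i:
  g_1((0, 3)) = -2
Stationarity residual: grad f(x) + sum_i lambda_i a_i = (0, 0)
  -> stationarity OK
Primal feasibility (all g_i <= 0): OK
Dual feasibility (all lambda_i >= 0): OK
Complementary slackness (lambda_i * g_i(x) = 0 for all i): FAILS

Verdict: the first failing condition is complementary_slackness -> comp.

comp


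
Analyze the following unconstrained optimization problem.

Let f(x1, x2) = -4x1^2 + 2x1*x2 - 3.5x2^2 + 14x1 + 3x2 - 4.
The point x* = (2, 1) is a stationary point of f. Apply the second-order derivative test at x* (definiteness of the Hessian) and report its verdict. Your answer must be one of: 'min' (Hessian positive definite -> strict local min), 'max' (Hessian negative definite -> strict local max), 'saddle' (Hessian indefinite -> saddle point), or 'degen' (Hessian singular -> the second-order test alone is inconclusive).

Compute the Hessian H = grad^2 f:
  H = [[-8, 2], [2, -7]]
Verify stationarity: grad f(x*) = H x* + g = (0, 0).
Eigenvalues of H: -9.5616, -5.4384.
Both eigenvalues < 0, so H is negative definite -> x* is a strict local max.

max


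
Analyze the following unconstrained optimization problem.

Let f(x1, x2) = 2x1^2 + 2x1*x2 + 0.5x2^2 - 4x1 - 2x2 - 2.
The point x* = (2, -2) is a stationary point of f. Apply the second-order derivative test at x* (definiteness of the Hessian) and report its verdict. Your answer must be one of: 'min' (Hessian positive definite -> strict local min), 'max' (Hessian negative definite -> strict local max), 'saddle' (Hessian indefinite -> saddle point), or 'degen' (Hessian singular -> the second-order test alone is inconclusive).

Compute the Hessian H = grad^2 f:
  H = [[4, 2], [2, 1]]
Verify stationarity: grad f(x*) = H x* + g = (0, 0).
Eigenvalues of H: 0, 5.
H has a zero eigenvalue (singular; positive semidefinite but not definite), so H is neither positive definite, negative definite, nor indefinite. The second-order test alone is inconclusive -> degen.
(Indeed, f is constant along the null direction of H through x*, so x* is not a strict local extremum.)

degen


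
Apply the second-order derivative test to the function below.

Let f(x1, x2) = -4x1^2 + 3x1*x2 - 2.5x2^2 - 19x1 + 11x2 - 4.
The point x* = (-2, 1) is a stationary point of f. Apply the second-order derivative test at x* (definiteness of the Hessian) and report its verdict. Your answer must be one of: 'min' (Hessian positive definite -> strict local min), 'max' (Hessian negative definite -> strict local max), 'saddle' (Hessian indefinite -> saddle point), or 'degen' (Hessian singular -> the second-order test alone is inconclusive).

Compute the Hessian H = grad^2 f:
  H = [[-8, 3], [3, -5]]
Verify stationarity: grad f(x*) = H x* + g = (0, 0).
Eigenvalues of H: -9.8541, -3.1459.
Both eigenvalues < 0, so H is negative definite -> x* is a strict local max.

max


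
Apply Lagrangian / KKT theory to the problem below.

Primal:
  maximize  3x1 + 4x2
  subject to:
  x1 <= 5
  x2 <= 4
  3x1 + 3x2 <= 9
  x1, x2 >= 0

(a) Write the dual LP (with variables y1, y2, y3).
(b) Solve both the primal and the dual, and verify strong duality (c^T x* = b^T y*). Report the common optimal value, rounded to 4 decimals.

The standard primal-dual pair for 'max c^T x s.t. A x <= b, x >= 0' is:
  Dual:  min b^T y  s.t.  A^T y >= c,  y >= 0.

So the dual LP is:
  minimize  5y1 + 4y2 + 9y3
  subject to:
    y1 + 3y3 >= 3
    y2 + 3y3 >= 4
    y1, y2, y3 >= 0

Solving the primal: x* = (0, 3).
  primal value c^T x* = 12.
Solving the dual: y* = (0, 0, 1.3333).
  dual value b^T y* = 12.
Strong duality: c^T x* = b^T y*. Confirmed.

12


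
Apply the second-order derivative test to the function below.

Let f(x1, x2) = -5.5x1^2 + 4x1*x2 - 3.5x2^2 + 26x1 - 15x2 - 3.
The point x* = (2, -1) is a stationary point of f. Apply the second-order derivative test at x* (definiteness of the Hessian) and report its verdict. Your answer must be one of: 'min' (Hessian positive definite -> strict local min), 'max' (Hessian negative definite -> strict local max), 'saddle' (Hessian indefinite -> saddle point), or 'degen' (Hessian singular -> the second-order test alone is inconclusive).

Compute the Hessian H = grad^2 f:
  H = [[-11, 4], [4, -7]]
Verify stationarity: grad f(x*) = H x* + g = (0, 0).
Eigenvalues of H: -13.4721, -4.5279.
Both eigenvalues < 0, so H is negative definite -> x* is a strict local max.

max


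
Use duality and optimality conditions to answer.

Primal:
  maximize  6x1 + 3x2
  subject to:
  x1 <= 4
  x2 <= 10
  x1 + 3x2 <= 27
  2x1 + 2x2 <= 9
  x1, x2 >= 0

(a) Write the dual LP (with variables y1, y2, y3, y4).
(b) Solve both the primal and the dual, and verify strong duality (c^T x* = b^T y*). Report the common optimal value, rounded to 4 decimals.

The standard primal-dual pair for 'max c^T x s.t. A x <= b, x >= 0' is:
  Dual:  min b^T y  s.t.  A^T y >= c,  y >= 0.

So the dual LP is:
  minimize  4y1 + 10y2 + 27y3 + 9y4
  subject to:
    y1 + y3 + 2y4 >= 6
    y2 + 3y3 + 2y4 >= 3
    y1, y2, y3, y4 >= 0

Solving the primal: x* = (4, 0.5).
  primal value c^T x* = 25.5.
Solving the dual: y* = (3, 0, 0, 1.5).
  dual value b^T y* = 25.5.
Strong duality: c^T x* = b^T y*. Confirmed.

25.5


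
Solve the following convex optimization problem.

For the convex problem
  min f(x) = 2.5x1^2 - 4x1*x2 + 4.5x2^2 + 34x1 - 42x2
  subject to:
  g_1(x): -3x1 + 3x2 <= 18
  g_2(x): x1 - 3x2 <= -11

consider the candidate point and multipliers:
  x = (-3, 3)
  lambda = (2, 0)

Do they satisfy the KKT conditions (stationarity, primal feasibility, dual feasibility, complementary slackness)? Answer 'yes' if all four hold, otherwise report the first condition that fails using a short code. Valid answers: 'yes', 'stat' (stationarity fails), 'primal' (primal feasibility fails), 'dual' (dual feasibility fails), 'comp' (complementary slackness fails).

Gradient of f: grad f(x) = Q x + c = (7, -3)
Constraint values g_i(x) = a_i^T x - b_i:
  g_1((-3, 3)) = 0
  g_2((-3, 3)) = -1
Stationarity residual: grad f(x) + sum_i lambda_i a_i = (1, 3)
  -> stationarity FAILS
Primal feasibility (all g_i <= 0): OK
Dual feasibility (all lambda_i >= 0): OK
Complementary slackness (lambda_i * g_i(x) = 0 for all i): OK

Verdict: the first failing condition is stationarity -> stat.

stat


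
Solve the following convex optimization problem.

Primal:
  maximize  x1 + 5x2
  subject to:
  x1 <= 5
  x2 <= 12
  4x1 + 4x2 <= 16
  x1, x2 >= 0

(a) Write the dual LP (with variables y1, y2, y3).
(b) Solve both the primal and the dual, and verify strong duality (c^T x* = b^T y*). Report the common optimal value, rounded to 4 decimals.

The standard primal-dual pair for 'max c^T x s.t. A x <= b, x >= 0' is:
  Dual:  min b^T y  s.t.  A^T y >= c,  y >= 0.

So the dual LP is:
  minimize  5y1 + 12y2 + 16y3
  subject to:
    y1 + 4y3 >= 1
    y2 + 4y3 >= 5
    y1, y2, y3 >= 0

Solving the primal: x* = (0, 4).
  primal value c^T x* = 20.
Solving the dual: y* = (0, 0, 1.25).
  dual value b^T y* = 20.
Strong duality: c^T x* = b^T y*. Confirmed.

20
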